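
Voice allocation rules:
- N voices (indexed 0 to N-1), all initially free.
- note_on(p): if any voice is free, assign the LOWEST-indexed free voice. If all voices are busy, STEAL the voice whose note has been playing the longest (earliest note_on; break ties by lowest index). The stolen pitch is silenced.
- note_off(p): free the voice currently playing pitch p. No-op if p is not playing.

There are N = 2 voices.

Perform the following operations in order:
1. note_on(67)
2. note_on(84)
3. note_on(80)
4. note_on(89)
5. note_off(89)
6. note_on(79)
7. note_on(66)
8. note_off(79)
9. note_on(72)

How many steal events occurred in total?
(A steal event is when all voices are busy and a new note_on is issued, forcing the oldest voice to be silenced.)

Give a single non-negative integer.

Op 1: note_on(67): voice 0 is free -> assigned | voices=[67 -]
Op 2: note_on(84): voice 1 is free -> assigned | voices=[67 84]
Op 3: note_on(80): all voices busy, STEAL voice 0 (pitch 67, oldest) -> assign | voices=[80 84]
Op 4: note_on(89): all voices busy, STEAL voice 1 (pitch 84, oldest) -> assign | voices=[80 89]
Op 5: note_off(89): free voice 1 | voices=[80 -]
Op 6: note_on(79): voice 1 is free -> assigned | voices=[80 79]
Op 7: note_on(66): all voices busy, STEAL voice 0 (pitch 80, oldest) -> assign | voices=[66 79]
Op 8: note_off(79): free voice 1 | voices=[66 -]
Op 9: note_on(72): voice 1 is free -> assigned | voices=[66 72]

Answer: 3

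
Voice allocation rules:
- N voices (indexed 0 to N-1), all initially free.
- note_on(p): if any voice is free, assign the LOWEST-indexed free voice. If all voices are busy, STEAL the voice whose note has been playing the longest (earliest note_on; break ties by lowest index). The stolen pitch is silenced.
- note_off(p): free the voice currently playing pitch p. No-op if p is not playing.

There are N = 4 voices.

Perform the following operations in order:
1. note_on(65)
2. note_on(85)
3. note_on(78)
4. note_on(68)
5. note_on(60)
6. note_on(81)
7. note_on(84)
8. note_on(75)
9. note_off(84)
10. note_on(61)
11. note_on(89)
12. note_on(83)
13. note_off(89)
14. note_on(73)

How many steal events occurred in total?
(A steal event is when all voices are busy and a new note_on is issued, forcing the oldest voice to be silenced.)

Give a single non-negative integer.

Op 1: note_on(65): voice 0 is free -> assigned | voices=[65 - - -]
Op 2: note_on(85): voice 1 is free -> assigned | voices=[65 85 - -]
Op 3: note_on(78): voice 2 is free -> assigned | voices=[65 85 78 -]
Op 4: note_on(68): voice 3 is free -> assigned | voices=[65 85 78 68]
Op 5: note_on(60): all voices busy, STEAL voice 0 (pitch 65, oldest) -> assign | voices=[60 85 78 68]
Op 6: note_on(81): all voices busy, STEAL voice 1 (pitch 85, oldest) -> assign | voices=[60 81 78 68]
Op 7: note_on(84): all voices busy, STEAL voice 2 (pitch 78, oldest) -> assign | voices=[60 81 84 68]
Op 8: note_on(75): all voices busy, STEAL voice 3 (pitch 68, oldest) -> assign | voices=[60 81 84 75]
Op 9: note_off(84): free voice 2 | voices=[60 81 - 75]
Op 10: note_on(61): voice 2 is free -> assigned | voices=[60 81 61 75]
Op 11: note_on(89): all voices busy, STEAL voice 0 (pitch 60, oldest) -> assign | voices=[89 81 61 75]
Op 12: note_on(83): all voices busy, STEAL voice 1 (pitch 81, oldest) -> assign | voices=[89 83 61 75]
Op 13: note_off(89): free voice 0 | voices=[- 83 61 75]
Op 14: note_on(73): voice 0 is free -> assigned | voices=[73 83 61 75]

Answer: 6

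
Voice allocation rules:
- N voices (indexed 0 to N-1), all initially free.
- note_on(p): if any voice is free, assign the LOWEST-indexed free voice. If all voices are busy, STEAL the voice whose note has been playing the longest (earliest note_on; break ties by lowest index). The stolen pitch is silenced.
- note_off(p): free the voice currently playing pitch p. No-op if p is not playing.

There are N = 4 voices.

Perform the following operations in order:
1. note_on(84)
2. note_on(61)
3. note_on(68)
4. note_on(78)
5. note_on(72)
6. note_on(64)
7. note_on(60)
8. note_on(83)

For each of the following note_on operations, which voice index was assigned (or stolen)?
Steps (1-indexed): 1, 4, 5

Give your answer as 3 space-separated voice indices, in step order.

Op 1: note_on(84): voice 0 is free -> assigned | voices=[84 - - -]
Op 2: note_on(61): voice 1 is free -> assigned | voices=[84 61 - -]
Op 3: note_on(68): voice 2 is free -> assigned | voices=[84 61 68 -]
Op 4: note_on(78): voice 3 is free -> assigned | voices=[84 61 68 78]
Op 5: note_on(72): all voices busy, STEAL voice 0 (pitch 84, oldest) -> assign | voices=[72 61 68 78]
Op 6: note_on(64): all voices busy, STEAL voice 1 (pitch 61, oldest) -> assign | voices=[72 64 68 78]
Op 7: note_on(60): all voices busy, STEAL voice 2 (pitch 68, oldest) -> assign | voices=[72 64 60 78]
Op 8: note_on(83): all voices busy, STEAL voice 3 (pitch 78, oldest) -> assign | voices=[72 64 60 83]

Answer: 0 3 0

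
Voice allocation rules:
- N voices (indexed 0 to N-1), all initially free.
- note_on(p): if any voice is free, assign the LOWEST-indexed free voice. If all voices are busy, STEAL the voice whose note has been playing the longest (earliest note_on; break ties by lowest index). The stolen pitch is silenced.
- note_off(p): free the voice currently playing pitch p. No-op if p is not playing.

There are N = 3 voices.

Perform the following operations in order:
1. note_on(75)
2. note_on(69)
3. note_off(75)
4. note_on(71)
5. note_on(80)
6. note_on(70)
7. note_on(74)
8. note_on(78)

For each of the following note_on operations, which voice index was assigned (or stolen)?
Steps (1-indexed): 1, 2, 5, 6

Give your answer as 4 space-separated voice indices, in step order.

Op 1: note_on(75): voice 0 is free -> assigned | voices=[75 - -]
Op 2: note_on(69): voice 1 is free -> assigned | voices=[75 69 -]
Op 3: note_off(75): free voice 0 | voices=[- 69 -]
Op 4: note_on(71): voice 0 is free -> assigned | voices=[71 69 -]
Op 5: note_on(80): voice 2 is free -> assigned | voices=[71 69 80]
Op 6: note_on(70): all voices busy, STEAL voice 1 (pitch 69, oldest) -> assign | voices=[71 70 80]
Op 7: note_on(74): all voices busy, STEAL voice 0 (pitch 71, oldest) -> assign | voices=[74 70 80]
Op 8: note_on(78): all voices busy, STEAL voice 2 (pitch 80, oldest) -> assign | voices=[74 70 78]

Answer: 0 1 2 1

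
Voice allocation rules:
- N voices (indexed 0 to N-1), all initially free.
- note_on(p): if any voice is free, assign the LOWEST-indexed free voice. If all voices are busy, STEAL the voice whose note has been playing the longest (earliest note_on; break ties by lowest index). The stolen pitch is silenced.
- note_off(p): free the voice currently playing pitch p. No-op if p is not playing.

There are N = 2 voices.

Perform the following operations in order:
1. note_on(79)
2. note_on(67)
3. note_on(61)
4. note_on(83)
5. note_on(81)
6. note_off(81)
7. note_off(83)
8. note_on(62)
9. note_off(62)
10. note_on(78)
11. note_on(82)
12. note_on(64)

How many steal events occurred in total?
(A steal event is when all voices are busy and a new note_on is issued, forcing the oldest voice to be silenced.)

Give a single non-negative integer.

Op 1: note_on(79): voice 0 is free -> assigned | voices=[79 -]
Op 2: note_on(67): voice 1 is free -> assigned | voices=[79 67]
Op 3: note_on(61): all voices busy, STEAL voice 0 (pitch 79, oldest) -> assign | voices=[61 67]
Op 4: note_on(83): all voices busy, STEAL voice 1 (pitch 67, oldest) -> assign | voices=[61 83]
Op 5: note_on(81): all voices busy, STEAL voice 0 (pitch 61, oldest) -> assign | voices=[81 83]
Op 6: note_off(81): free voice 0 | voices=[- 83]
Op 7: note_off(83): free voice 1 | voices=[- -]
Op 8: note_on(62): voice 0 is free -> assigned | voices=[62 -]
Op 9: note_off(62): free voice 0 | voices=[- -]
Op 10: note_on(78): voice 0 is free -> assigned | voices=[78 -]
Op 11: note_on(82): voice 1 is free -> assigned | voices=[78 82]
Op 12: note_on(64): all voices busy, STEAL voice 0 (pitch 78, oldest) -> assign | voices=[64 82]

Answer: 4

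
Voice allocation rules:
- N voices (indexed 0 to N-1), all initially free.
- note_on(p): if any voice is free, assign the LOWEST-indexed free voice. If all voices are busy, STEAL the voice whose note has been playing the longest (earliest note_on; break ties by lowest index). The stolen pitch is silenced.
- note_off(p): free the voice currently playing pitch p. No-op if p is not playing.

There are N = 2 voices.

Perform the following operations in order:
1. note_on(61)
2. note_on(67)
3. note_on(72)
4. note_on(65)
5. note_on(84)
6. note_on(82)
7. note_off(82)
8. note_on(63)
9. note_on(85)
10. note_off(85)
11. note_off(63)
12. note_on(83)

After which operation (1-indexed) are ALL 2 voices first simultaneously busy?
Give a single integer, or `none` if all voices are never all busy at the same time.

Answer: 2

Derivation:
Op 1: note_on(61): voice 0 is free -> assigned | voices=[61 -]
Op 2: note_on(67): voice 1 is free -> assigned | voices=[61 67]
Op 3: note_on(72): all voices busy, STEAL voice 0 (pitch 61, oldest) -> assign | voices=[72 67]
Op 4: note_on(65): all voices busy, STEAL voice 1 (pitch 67, oldest) -> assign | voices=[72 65]
Op 5: note_on(84): all voices busy, STEAL voice 0 (pitch 72, oldest) -> assign | voices=[84 65]
Op 6: note_on(82): all voices busy, STEAL voice 1 (pitch 65, oldest) -> assign | voices=[84 82]
Op 7: note_off(82): free voice 1 | voices=[84 -]
Op 8: note_on(63): voice 1 is free -> assigned | voices=[84 63]
Op 9: note_on(85): all voices busy, STEAL voice 0 (pitch 84, oldest) -> assign | voices=[85 63]
Op 10: note_off(85): free voice 0 | voices=[- 63]
Op 11: note_off(63): free voice 1 | voices=[- -]
Op 12: note_on(83): voice 0 is free -> assigned | voices=[83 -]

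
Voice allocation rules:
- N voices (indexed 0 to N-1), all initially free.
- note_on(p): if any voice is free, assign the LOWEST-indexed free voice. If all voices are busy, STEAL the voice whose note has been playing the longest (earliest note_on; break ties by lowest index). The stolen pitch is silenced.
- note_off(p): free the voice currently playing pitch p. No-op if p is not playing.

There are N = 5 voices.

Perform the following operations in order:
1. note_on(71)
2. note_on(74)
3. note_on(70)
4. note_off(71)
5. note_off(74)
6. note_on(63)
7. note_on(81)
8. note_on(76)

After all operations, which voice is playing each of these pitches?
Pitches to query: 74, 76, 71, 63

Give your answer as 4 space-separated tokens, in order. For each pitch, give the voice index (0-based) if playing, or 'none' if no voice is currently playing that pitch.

Op 1: note_on(71): voice 0 is free -> assigned | voices=[71 - - - -]
Op 2: note_on(74): voice 1 is free -> assigned | voices=[71 74 - - -]
Op 3: note_on(70): voice 2 is free -> assigned | voices=[71 74 70 - -]
Op 4: note_off(71): free voice 0 | voices=[- 74 70 - -]
Op 5: note_off(74): free voice 1 | voices=[- - 70 - -]
Op 6: note_on(63): voice 0 is free -> assigned | voices=[63 - 70 - -]
Op 7: note_on(81): voice 1 is free -> assigned | voices=[63 81 70 - -]
Op 8: note_on(76): voice 3 is free -> assigned | voices=[63 81 70 76 -]

Answer: none 3 none 0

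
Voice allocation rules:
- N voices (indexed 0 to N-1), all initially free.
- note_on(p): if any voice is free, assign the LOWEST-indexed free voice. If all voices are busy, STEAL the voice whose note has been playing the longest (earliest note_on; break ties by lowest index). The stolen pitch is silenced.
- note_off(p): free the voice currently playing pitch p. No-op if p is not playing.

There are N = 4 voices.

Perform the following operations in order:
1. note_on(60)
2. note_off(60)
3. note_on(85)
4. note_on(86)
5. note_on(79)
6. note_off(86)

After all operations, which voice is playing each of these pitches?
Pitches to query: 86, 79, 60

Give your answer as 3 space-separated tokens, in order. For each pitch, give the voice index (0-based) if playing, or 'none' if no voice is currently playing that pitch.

Answer: none 2 none

Derivation:
Op 1: note_on(60): voice 0 is free -> assigned | voices=[60 - - -]
Op 2: note_off(60): free voice 0 | voices=[- - - -]
Op 3: note_on(85): voice 0 is free -> assigned | voices=[85 - - -]
Op 4: note_on(86): voice 1 is free -> assigned | voices=[85 86 - -]
Op 5: note_on(79): voice 2 is free -> assigned | voices=[85 86 79 -]
Op 6: note_off(86): free voice 1 | voices=[85 - 79 -]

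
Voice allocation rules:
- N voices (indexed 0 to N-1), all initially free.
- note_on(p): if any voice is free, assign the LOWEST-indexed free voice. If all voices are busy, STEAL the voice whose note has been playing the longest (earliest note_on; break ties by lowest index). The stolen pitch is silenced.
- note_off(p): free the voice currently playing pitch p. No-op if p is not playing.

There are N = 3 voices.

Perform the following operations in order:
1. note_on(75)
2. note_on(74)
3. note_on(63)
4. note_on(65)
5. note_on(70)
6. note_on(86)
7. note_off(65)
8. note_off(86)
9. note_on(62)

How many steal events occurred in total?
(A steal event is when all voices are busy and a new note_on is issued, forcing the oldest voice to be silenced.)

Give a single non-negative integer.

Answer: 3

Derivation:
Op 1: note_on(75): voice 0 is free -> assigned | voices=[75 - -]
Op 2: note_on(74): voice 1 is free -> assigned | voices=[75 74 -]
Op 3: note_on(63): voice 2 is free -> assigned | voices=[75 74 63]
Op 4: note_on(65): all voices busy, STEAL voice 0 (pitch 75, oldest) -> assign | voices=[65 74 63]
Op 5: note_on(70): all voices busy, STEAL voice 1 (pitch 74, oldest) -> assign | voices=[65 70 63]
Op 6: note_on(86): all voices busy, STEAL voice 2 (pitch 63, oldest) -> assign | voices=[65 70 86]
Op 7: note_off(65): free voice 0 | voices=[- 70 86]
Op 8: note_off(86): free voice 2 | voices=[- 70 -]
Op 9: note_on(62): voice 0 is free -> assigned | voices=[62 70 -]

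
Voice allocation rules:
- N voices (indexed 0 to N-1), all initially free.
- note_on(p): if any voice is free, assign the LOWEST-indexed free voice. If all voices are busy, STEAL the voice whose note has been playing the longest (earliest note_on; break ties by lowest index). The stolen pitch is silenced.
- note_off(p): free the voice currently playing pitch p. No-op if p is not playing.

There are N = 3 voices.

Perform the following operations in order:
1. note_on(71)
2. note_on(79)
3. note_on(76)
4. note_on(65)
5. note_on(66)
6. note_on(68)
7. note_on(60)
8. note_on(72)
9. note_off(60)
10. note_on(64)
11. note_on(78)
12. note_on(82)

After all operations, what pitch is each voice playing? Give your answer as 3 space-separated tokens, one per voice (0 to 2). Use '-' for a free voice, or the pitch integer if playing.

Answer: 64 82 78

Derivation:
Op 1: note_on(71): voice 0 is free -> assigned | voices=[71 - -]
Op 2: note_on(79): voice 1 is free -> assigned | voices=[71 79 -]
Op 3: note_on(76): voice 2 is free -> assigned | voices=[71 79 76]
Op 4: note_on(65): all voices busy, STEAL voice 0 (pitch 71, oldest) -> assign | voices=[65 79 76]
Op 5: note_on(66): all voices busy, STEAL voice 1 (pitch 79, oldest) -> assign | voices=[65 66 76]
Op 6: note_on(68): all voices busy, STEAL voice 2 (pitch 76, oldest) -> assign | voices=[65 66 68]
Op 7: note_on(60): all voices busy, STEAL voice 0 (pitch 65, oldest) -> assign | voices=[60 66 68]
Op 8: note_on(72): all voices busy, STEAL voice 1 (pitch 66, oldest) -> assign | voices=[60 72 68]
Op 9: note_off(60): free voice 0 | voices=[- 72 68]
Op 10: note_on(64): voice 0 is free -> assigned | voices=[64 72 68]
Op 11: note_on(78): all voices busy, STEAL voice 2 (pitch 68, oldest) -> assign | voices=[64 72 78]
Op 12: note_on(82): all voices busy, STEAL voice 1 (pitch 72, oldest) -> assign | voices=[64 82 78]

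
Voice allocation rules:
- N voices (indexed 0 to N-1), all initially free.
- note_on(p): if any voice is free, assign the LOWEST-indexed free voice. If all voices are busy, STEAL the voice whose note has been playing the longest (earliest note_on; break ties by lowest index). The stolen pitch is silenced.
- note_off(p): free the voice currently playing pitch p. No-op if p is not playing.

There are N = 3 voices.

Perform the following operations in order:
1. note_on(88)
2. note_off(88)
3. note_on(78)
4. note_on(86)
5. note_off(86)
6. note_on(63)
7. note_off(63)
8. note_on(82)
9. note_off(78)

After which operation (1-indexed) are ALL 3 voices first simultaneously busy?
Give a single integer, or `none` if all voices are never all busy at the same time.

Op 1: note_on(88): voice 0 is free -> assigned | voices=[88 - -]
Op 2: note_off(88): free voice 0 | voices=[- - -]
Op 3: note_on(78): voice 0 is free -> assigned | voices=[78 - -]
Op 4: note_on(86): voice 1 is free -> assigned | voices=[78 86 -]
Op 5: note_off(86): free voice 1 | voices=[78 - -]
Op 6: note_on(63): voice 1 is free -> assigned | voices=[78 63 -]
Op 7: note_off(63): free voice 1 | voices=[78 - -]
Op 8: note_on(82): voice 1 is free -> assigned | voices=[78 82 -]
Op 9: note_off(78): free voice 0 | voices=[- 82 -]

Answer: none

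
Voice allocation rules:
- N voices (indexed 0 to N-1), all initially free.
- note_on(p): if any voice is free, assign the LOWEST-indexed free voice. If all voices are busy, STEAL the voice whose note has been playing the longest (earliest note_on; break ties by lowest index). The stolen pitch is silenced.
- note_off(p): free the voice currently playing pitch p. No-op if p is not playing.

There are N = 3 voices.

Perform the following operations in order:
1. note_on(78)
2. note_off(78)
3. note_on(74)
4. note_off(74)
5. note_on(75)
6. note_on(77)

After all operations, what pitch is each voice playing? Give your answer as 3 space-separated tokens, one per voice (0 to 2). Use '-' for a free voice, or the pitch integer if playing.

Op 1: note_on(78): voice 0 is free -> assigned | voices=[78 - -]
Op 2: note_off(78): free voice 0 | voices=[- - -]
Op 3: note_on(74): voice 0 is free -> assigned | voices=[74 - -]
Op 4: note_off(74): free voice 0 | voices=[- - -]
Op 5: note_on(75): voice 0 is free -> assigned | voices=[75 - -]
Op 6: note_on(77): voice 1 is free -> assigned | voices=[75 77 -]

Answer: 75 77 -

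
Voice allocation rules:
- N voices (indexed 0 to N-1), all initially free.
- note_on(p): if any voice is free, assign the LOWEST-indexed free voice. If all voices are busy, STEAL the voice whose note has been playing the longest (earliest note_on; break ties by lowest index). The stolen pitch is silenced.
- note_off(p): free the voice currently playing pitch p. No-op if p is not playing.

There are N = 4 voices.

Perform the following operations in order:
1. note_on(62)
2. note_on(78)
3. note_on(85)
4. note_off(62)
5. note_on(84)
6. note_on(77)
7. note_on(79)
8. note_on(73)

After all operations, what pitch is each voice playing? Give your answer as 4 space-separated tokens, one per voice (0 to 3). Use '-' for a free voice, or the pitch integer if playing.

Answer: 84 79 73 77

Derivation:
Op 1: note_on(62): voice 0 is free -> assigned | voices=[62 - - -]
Op 2: note_on(78): voice 1 is free -> assigned | voices=[62 78 - -]
Op 3: note_on(85): voice 2 is free -> assigned | voices=[62 78 85 -]
Op 4: note_off(62): free voice 0 | voices=[- 78 85 -]
Op 5: note_on(84): voice 0 is free -> assigned | voices=[84 78 85 -]
Op 6: note_on(77): voice 3 is free -> assigned | voices=[84 78 85 77]
Op 7: note_on(79): all voices busy, STEAL voice 1 (pitch 78, oldest) -> assign | voices=[84 79 85 77]
Op 8: note_on(73): all voices busy, STEAL voice 2 (pitch 85, oldest) -> assign | voices=[84 79 73 77]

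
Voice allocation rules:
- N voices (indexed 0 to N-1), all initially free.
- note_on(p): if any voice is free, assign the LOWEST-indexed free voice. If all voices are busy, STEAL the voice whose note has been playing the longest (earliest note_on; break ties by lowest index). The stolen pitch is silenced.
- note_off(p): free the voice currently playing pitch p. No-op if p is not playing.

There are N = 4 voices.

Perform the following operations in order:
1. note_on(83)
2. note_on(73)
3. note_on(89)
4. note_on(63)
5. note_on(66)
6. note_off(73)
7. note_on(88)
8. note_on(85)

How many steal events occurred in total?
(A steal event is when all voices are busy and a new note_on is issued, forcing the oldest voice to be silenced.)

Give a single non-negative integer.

Op 1: note_on(83): voice 0 is free -> assigned | voices=[83 - - -]
Op 2: note_on(73): voice 1 is free -> assigned | voices=[83 73 - -]
Op 3: note_on(89): voice 2 is free -> assigned | voices=[83 73 89 -]
Op 4: note_on(63): voice 3 is free -> assigned | voices=[83 73 89 63]
Op 5: note_on(66): all voices busy, STEAL voice 0 (pitch 83, oldest) -> assign | voices=[66 73 89 63]
Op 6: note_off(73): free voice 1 | voices=[66 - 89 63]
Op 7: note_on(88): voice 1 is free -> assigned | voices=[66 88 89 63]
Op 8: note_on(85): all voices busy, STEAL voice 2 (pitch 89, oldest) -> assign | voices=[66 88 85 63]

Answer: 2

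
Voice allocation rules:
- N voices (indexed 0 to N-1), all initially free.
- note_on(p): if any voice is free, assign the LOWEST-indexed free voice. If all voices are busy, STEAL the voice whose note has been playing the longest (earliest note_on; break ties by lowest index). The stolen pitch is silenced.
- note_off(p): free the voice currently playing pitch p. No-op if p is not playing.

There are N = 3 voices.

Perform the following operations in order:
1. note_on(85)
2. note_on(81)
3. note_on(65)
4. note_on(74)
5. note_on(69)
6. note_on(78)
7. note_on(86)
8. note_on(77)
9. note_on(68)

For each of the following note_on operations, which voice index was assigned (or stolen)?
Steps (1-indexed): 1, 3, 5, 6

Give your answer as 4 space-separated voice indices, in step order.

Op 1: note_on(85): voice 0 is free -> assigned | voices=[85 - -]
Op 2: note_on(81): voice 1 is free -> assigned | voices=[85 81 -]
Op 3: note_on(65): voice 2 is free -> assigned | voices=[85 81 65]
Op 4: note_on(74): all voices busy, STEAL voice 0 (pitch 85, oldest) -> assign | voices=[74 81 65]
Op 5: note_on(69): all voices busy, STEAL voice 1 (pitch 81, oldest) -> assign | voices=[74 69 65]
Op 6: note_on(78): all voices busy, STEAL voice 2 (pitch 65, oldest) -> assign | voices=[74 69 78]
Op 7: note_on(86): all voices busy, STEAL voice 0 (pitch 74, oldest) -> assign | voices=[86 69 78]
Op 8: note_on(77): all voices busy, STEAL voice 1 (pitch 69, oldest) -> assign | voices=[86 77 78]
Op 9: note_on(68): all voices busy, STEAL voice 2 (pitch 78, oldest) -> assign | voices=[86 77 68]

Answer: 0 2 1 2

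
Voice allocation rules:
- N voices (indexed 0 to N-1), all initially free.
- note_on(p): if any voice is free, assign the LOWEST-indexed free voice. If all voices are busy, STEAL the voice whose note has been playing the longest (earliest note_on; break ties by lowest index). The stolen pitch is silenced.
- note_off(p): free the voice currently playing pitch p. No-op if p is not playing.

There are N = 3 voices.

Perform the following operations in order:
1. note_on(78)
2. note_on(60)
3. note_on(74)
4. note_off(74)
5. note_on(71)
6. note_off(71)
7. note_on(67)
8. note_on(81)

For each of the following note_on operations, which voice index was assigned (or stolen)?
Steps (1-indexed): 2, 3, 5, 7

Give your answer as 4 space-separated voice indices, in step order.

Answer: 1 2 2 2

Derivation:
Op 1: note_on(78): voice 0 is free -> assigned | voices=[78 - -]
Op 2: note_on(60): voice 1 is free -> assigned | voices=[78 60 -]
Op 3: note_on(74): voice 2 is free -> assigned | voices=[78 60 74]
Op 4: note_off(74): free voice 2 | voices=[78 60 -]
Op 5: note_on(71): voice 2 is free -> assigned | voices=[78 60 71]
Op 6: note_off(71): free voice 2 | voices=[78 60 -]
Op 7: note_on(67): voice 2 is free -> assigned | voices=[78 60 67]
Op 8: note_on(81): all voices busy, STEAL voice 0 (pitch 78, oldest) -> assign | voices=[81 60 67]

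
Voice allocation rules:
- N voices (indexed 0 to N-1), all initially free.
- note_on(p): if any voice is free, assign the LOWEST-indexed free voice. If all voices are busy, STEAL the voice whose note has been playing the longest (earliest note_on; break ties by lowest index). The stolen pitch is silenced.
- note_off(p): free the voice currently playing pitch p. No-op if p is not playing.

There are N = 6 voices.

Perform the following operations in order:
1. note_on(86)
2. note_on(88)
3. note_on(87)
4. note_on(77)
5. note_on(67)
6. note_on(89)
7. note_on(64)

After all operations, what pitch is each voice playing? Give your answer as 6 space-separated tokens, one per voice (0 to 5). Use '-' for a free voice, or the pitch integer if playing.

Op 1: note_on(86): voice 0 is free -> assigned | voices=[86 - - - - -]
Op 2: note_on(88): voice 1 is free -> assigned | voices=[86 88 - - - -]
Op 3: note_on(87): voice 2 is free -> assigned | voices=[86 88 87 - - -]
Op 4: note_on(77): voice 3 is free -> assigned | voices=[86 88 87 77 - -]
Op 5: note_on(67): voice 4 is free -> assigned | voices=[86 88 87 77 67 -]
Op 6: note_on(89): voice 5 is free -> assigned | voices=[86 88 87 77 67 89]
Op 7: note_on(64): all voices busy, STEAL voice 0 (pitch 86, oldest) -> assign | voices=[64 88 87 77 67 89]

Answer: 64 88 87 77 67 89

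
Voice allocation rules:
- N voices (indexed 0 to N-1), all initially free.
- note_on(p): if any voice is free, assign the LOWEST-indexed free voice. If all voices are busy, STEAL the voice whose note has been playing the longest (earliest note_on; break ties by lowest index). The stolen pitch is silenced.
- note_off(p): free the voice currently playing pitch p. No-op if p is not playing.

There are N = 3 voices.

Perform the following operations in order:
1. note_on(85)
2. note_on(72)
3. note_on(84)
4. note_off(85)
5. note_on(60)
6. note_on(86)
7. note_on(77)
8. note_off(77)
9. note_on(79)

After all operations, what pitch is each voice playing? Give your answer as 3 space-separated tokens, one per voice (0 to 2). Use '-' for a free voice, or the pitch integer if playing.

Answer: 60 86 79

Derivation:
Op 1: note_on(85): voice 0 is free -> assigned | voices=[85 - -]
Op 2: note_on(72): voice 1 is free -> assigned | voices=[85 72 -]
Op 3: note_on(84): voice 2 is free -> assigned | voices=[85 72 84]
Op 4: note_off(85): free voice 0 | voices=[- 72 84]
Op 5: note_on(60): voice 0 is free -> assigned | voices=[60 72 84]
Op 6: note_on(86): all voices busy, STEAL voice 1 (pitch 72, oldest) -> assign | voices=[60 86 84]
Op 7: note_on(77): all voices busy, STEAL voice 2 (pitch 84, oldest) -> assign | voices=[60 86 77]
Op 8: note_off(77): free voice 2 | voices=[60 86 -]
Op 9: note_on(79): voice 2 is free -> assigned | voices=[60 86 79]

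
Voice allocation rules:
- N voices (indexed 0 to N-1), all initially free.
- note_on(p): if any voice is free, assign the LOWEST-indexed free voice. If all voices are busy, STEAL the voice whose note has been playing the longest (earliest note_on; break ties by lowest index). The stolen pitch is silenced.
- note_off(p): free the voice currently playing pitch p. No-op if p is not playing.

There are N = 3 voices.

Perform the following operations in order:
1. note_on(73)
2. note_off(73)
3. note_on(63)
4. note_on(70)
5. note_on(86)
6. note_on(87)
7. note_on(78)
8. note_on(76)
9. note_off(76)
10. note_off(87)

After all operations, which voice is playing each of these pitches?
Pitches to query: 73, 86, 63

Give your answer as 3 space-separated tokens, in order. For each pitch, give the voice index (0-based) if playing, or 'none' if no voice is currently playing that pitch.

Answer: none none none

Derivation:
Op 1: note_on(73): voice 0 is free -> assigned | voices=[73 - -]
Op 2: note_off(73): free voice 0 | voices=[- - -]
Op 3: note_on(63): voice 0 is free -> assigned | voices=[63 - -]
Op 4: note_on(70): voice 1 is free -> assigned | voices=[63 70 -]
Op 5: note_on(86): voice 2 is free -> assigned | voices=[63 70 86]
Op 6: note_on(87): all voices busy, STEAL voice 0 (pitch 63, oldest) -> assign | voices=[87 70 86]
Op 7: note_on(78): all voices busy, STEAL voice 1 (pitch 70, oldest) -> assign | voices=[87 78 86]
Op 8: note_on(76): all voices busy, STEAL voice 2 (pitch 86, oldest) -> assign | voices=[87 78 76]
Op 9: note_off(76): free voice 2 | voices=[87 78 -]
Op 10: note_off(87): free voice 0 | voices=[- 78 -]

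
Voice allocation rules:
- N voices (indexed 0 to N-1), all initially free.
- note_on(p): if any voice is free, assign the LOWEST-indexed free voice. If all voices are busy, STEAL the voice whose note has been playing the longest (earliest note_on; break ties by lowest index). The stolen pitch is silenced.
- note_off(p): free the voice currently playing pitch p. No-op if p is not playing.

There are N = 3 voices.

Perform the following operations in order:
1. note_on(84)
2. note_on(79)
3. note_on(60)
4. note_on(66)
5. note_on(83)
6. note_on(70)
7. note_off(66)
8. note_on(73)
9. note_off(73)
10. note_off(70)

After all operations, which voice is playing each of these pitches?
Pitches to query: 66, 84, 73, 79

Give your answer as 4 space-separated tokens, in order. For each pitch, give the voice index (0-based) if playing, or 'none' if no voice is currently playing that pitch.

Answer: none none none none

Derivation:
Op 1: note_on(84): voice 0 is free -> assigned | voices=[84 - -]
Op 2: note_on(79): voice 1 is free -> assigned | voices=[84 79 -]
Op 3: note_on(60): voice 2 is free -> assigned | voices=[84 79 60]
Op 4: note_on(66): all voices busy, STEAL voice 0 (pitch 84, oldest) -> assign | voices=[66 79 60]
Op 5: note_on(83): all voices busy, STEAL voice 1 (pitch 79, oldest) -> assign | voices=[66 83 60]
Op 6: note_on(70): all voices busy, STEAL voice 2 (pitch 60, oldest) -> assign | voices=[66 83 70]
Op 7: note_off(66): free voice 0 | voices=[- 83 70]
Op 8: note_on(73): voice 0 is free -> assigned | voices=[73 83 70]
Op 9: note_off(73): free voice 0 | voices=[- 83 70]
Op 10: note_off(70): free voice 2 | voices=[- 83 -]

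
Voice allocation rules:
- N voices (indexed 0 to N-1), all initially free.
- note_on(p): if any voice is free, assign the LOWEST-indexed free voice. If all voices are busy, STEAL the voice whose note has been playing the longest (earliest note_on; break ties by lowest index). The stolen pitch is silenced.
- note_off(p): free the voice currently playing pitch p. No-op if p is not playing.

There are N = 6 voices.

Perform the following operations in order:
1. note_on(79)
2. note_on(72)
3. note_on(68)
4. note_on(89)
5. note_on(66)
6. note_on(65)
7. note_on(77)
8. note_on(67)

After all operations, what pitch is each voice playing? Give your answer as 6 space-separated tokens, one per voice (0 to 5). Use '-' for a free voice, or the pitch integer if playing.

Answer: 77 67 68 89 66 65

Derivation:
Op 1: note_on(79): voice 0 is free -> assigned | voices=[79 - - - - -]
Op 2: note_on(72): voice 1 is free -> assigned | voices=[79 72 - - - -]
Op 3: note_on(68): voice 2 is free -> assigned | voices=[79 72 68 - - -]
Op 4: note_on(89): voice 3 is free -> assigned | voices=[79 72 68 89 - -]
Op 5: note_on(66): voice 4 is free -> assigned | voices=[79 72 68 89 66 -]
Op 6: note_on(65): voice 5 is free -> assigned | voices=[79 72 68 89 66 65]
Op 7: note_on(77): all voices busy, STEAL voice 0 (pitch 79, oldest) -> assign | voices=[77 72 68 89 66 65]
Op 8: note_on(67): all voices busy, STEAL voice 1 (pitch 72, oldest) -> assign | voices=[77 67 68 89 66 65]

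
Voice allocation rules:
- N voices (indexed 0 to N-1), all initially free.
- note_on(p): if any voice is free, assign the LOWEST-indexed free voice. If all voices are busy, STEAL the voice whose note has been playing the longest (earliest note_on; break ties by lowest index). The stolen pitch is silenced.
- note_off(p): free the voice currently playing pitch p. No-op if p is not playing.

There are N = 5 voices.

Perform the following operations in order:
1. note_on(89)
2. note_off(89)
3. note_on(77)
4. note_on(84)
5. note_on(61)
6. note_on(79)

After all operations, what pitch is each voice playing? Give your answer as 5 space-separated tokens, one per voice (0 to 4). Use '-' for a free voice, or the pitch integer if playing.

Answer: 77 84 61 79 -

Derivation:
Op 1: note_on(89): voice 0 is free -> assigned | voices=[89 - - - -]
Op 2: note_off(89): free voice 0 | voices=[- - - - -]
Op 3: note_on(77): voice 0 is free -> assigned | voices=[77 - - - -]
Op 4: note_on(84): voice 1 is free -> assigned | voices=[77 84 - - -]
Op 5: note_on(61): voice 2 is free -> assigned | voices=[77 84 61 - -]
Op 6: note_on(79): voice 3 is free -> assigned | voices=[77 84 61 79 -]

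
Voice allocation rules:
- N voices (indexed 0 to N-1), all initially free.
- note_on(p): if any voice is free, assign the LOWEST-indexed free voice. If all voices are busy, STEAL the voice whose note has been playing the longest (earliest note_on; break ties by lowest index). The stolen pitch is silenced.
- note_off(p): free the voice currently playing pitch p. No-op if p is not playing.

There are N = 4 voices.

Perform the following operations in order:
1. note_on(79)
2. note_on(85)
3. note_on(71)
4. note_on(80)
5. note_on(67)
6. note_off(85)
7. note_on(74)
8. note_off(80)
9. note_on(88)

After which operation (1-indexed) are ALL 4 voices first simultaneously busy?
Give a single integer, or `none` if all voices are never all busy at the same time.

Op 1: note_on(79): voice 0 is free -> assigned | voices=[79 - - -]
Op 2: note_on(85): voice 1 is free -> assigned | voices=[79 85 - -]
Op 3: note_on(71): voice 2 is free -> assigned | voices=[79 85 71 -]
Op 4: note_on(80): voice 3 is free -> assigned | voices=[79 85 71 80]
Op 5: note_on(67): all voices busy, STEAL voice 0 (pitch 79, oldest) -> assign | voices=[67 85 71 80]
Op 6: note_off(85): free voice 1 | voices=[67 - 71 80]
Op 7: note_on(74): voice 1 is free -> assigned | voices=[67 74 71 80]
Op 8: note_off(80): free voice 3 | voices=[67 74 71 -]
Op 9: note_on(88): voice 3 is free -> assigned | voices=[67 74 71 88]

Answer: 4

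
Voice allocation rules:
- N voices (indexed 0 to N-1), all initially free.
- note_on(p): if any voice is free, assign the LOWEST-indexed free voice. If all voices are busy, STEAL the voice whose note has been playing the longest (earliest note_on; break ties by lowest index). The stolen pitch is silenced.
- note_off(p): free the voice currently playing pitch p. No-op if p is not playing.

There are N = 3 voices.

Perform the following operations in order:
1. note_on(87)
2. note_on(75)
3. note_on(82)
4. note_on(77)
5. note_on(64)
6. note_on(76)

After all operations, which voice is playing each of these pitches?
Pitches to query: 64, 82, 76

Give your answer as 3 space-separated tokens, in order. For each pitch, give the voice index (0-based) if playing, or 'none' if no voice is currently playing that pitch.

Answer: 1 none 2

Derivation:
Op 1: note_on(87): voice 0 is free -> assigned | voices=[87 - -]
Op 2: note_on(75): voice 1 is free -> assigned | voices=[87 75 -]
Op 3: note_on(82): voice 2 is free -> assigned | voices=[87 75 82]
Op 4: note_on(77): all voices busy, STEAL voice 0 (pitch 87, oldest) -> assign | voices=[77 75 82]
Op 5: note_on(64): all voices busy, STEAL voice 1 (pitch 75, oldest) -> assign | voices=[77 64 82]
Op 6: note_on(76): all voices busy, STEAL voice 2 (pitch 82, oldest) -> assign | voices=[77 64 76]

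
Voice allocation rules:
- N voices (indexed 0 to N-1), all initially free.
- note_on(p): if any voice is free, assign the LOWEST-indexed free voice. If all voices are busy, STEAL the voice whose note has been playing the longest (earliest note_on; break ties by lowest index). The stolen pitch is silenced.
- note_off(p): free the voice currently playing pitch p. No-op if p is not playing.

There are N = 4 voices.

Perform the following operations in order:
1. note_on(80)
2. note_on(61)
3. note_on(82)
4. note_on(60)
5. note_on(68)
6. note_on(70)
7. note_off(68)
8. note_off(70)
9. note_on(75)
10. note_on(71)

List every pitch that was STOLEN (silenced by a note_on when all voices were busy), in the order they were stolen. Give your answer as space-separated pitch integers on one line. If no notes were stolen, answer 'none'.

Answer: 80 61

Derivation:
Op 1: note_on(80): voice 0 is free -> assigned | voices=[80 - - -]
Op 2: note_on(61): voice 1 is free -> assigned | voices=[80 61 - -]
Op 3: note_on(82): voice 2 is free -> assigned | voices=[80 61 82 -]
Op 4: note_on(60): voice 3 is free -> assigned | voices=[80 61 82 60]
Op 5: note_on(68): all voices busy, STEAL voice 0 (pitch 80, oldest) -> assign | voices=[68 61 82 60]
Op 6: note_on(70): all voices busy, STEAL voice 1 (pitch 61, oldest) -> assign | voices=[68 70 82 60]
Op 7: note_off(68): free voice 0 | voices=[- 70 82 60]
Op 8: note_off(70): free voice 1 | voices=[- - 82 60]
Op 9: note_on(75): voice 0 is free -> assigned | voices=[75 - 82 60]
Op 10: note_on(71): voice 1 is free -> assigned | voices=[75 71 82 60]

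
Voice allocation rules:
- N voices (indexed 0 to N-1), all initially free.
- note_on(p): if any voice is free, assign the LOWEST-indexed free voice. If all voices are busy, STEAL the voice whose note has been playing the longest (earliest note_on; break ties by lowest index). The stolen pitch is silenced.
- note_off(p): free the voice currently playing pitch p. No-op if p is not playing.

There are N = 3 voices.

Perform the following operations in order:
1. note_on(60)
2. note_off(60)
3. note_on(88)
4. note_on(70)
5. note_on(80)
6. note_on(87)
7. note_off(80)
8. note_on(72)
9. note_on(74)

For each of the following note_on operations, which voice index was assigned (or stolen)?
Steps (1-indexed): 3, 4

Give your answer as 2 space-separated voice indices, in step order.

Op 1: note_on(60): voice 0 is free -> assigned | voices=[60 - -]
Op 2: note_off(60): free voice 0 | voices=[- - -]
Op 3: note_on(88): voice 0 is free -> assigned | voices=[88 - -]
Op 4: note_on(70): voice 1 is free -> assigned | voices=[88 70 -]
Op 5: note_on(80): voice 2 is free -> assigned | voices=[88 70 80]
Op 6: note_on(87): all voices busy, STEAL voice 0 (pitch 88, oldest) -> assign | voices=[87 70 80]
Op 7: note_off(80): free voice 2 | voices=[87 70 -]
Op 8: note_on(72): voice 2 is free -> assigned | voices=[87 70 72]
Op 9: note_on(74): all voices busy, STEAL voice 1 (pitch 70, oldest) -> assign | voices=[87 74 72]

Answer: 0 1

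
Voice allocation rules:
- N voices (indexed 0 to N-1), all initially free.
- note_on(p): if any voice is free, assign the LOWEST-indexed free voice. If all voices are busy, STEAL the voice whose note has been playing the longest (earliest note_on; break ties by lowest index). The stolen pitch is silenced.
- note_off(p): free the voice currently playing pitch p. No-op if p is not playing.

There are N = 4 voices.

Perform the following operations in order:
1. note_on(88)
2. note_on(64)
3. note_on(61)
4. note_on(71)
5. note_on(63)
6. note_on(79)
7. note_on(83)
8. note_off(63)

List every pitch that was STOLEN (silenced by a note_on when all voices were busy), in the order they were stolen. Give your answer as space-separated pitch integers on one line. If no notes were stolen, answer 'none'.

Answer: 88 64 61

Derivation:
Op 1: note_on(88): voice 0 is free -> assigned | voices=[88 - - -]
Op 2: note_on(64): voice 1 is free -> assigned | voices=[88 64 - -]
Op 3: note_on(61): voice 2 is free -> assigned | voices=[88 64 61 -]
Op 4: note_on(71): voice 3 is free -> assigned | voices=[88 64 61 71]
Op 5: note_on(63): all voices busy, STEAL voice 0 (pitch 88, oldest) -> assign | voices=[63 64 61 71]
Op 6: note_on(79): all voices busy, STEAL voice 1 (pitch 64, oldest) -> assign | voices=[63 79 61 71]
Op 7: note_on(83): all voices busy, STEAL voice 2 (pitch 61, oldest) -> assign | voices=[63 79 83 71]
Op 8: note_off(63): free voice 0 | voices=[- 79 83 71]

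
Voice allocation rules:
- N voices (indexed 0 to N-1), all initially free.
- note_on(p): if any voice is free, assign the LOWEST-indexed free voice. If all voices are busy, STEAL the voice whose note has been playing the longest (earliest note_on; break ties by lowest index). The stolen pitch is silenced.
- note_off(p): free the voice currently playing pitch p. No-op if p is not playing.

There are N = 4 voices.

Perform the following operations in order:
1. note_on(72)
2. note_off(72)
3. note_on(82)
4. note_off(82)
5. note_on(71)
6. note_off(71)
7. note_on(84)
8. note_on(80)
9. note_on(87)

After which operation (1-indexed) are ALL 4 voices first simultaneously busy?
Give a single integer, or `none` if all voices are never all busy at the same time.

Answer: none

Derivation:
Op 1: note_on(72): voice 0 is free -> assigned | voices=[72 - - -]
Op 2: note_off(72): free voice 0 | voices=[- - - -]
Op 3: note_on(82): voice 0 is free -> assigned | voices=[82 - - -]
Op 4: note_off(82): free voice 0 | voices=[- - - -]
Op 5: note_on(71): voice 0 is free -> assigned | voices=[71 - - -]
Op 6: note_off(71): free voice 0 | voices=[- - - -]
Op 7: note_on(84): voice 0 is free -> assigned | voices=[84 - - -]
Op 8: note_on(80): voice 1 is free -> assigned | voices=[84 80 - -]
Op 9: note_on(87): voice 2 is free -> assigned | voices=[84 80 87 -]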